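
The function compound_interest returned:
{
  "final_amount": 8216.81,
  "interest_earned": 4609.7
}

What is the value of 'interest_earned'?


4609.7


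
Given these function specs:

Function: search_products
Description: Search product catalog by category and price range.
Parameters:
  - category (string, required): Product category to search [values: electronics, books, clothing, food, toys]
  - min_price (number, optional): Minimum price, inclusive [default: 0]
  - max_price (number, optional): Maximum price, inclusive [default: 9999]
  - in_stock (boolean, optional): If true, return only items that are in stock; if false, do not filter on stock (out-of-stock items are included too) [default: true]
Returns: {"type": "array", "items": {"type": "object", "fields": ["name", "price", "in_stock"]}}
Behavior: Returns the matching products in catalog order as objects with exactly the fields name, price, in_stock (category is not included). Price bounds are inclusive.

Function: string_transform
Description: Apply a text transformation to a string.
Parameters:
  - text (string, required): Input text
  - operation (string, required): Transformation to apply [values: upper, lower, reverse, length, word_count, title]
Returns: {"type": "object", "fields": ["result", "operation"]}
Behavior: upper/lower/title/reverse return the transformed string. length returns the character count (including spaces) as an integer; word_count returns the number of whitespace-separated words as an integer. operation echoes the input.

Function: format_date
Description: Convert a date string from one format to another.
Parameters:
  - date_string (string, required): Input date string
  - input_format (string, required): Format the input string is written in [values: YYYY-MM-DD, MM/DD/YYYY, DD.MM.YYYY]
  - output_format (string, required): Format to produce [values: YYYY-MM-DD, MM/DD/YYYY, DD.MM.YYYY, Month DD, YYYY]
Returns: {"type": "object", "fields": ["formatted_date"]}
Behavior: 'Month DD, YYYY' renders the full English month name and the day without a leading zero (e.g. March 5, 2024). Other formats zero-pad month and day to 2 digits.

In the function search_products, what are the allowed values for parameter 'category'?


The search_products spec declares:
  - category (string, required): Product category to search [values: electronics, books, clothing, food, toys]
Allowed values:
electronics, books, clothing, food, toys


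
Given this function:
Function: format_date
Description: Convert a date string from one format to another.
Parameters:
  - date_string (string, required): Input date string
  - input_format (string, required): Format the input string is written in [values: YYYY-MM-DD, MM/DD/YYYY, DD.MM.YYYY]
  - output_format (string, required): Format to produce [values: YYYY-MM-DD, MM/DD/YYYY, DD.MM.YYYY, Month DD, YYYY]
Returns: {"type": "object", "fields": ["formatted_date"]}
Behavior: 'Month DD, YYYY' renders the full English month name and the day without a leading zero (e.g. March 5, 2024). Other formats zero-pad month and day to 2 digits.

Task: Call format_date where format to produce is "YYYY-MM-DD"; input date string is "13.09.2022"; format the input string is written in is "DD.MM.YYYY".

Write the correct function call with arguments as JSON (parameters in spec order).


Mapping each described value to its parameter name:
  'Format to produce' -> output_format = "YYYY-MM-DD"
  'Input date string' -> date_string = "13.09.2022"
  'Format the input string is written in' -> input_format = "DD.MM.YYYY"
format_date({"date_string": "13.09.2022", "input_format": "DD.MM.YYYY", "output_format": "YYYY-MM-DD"})


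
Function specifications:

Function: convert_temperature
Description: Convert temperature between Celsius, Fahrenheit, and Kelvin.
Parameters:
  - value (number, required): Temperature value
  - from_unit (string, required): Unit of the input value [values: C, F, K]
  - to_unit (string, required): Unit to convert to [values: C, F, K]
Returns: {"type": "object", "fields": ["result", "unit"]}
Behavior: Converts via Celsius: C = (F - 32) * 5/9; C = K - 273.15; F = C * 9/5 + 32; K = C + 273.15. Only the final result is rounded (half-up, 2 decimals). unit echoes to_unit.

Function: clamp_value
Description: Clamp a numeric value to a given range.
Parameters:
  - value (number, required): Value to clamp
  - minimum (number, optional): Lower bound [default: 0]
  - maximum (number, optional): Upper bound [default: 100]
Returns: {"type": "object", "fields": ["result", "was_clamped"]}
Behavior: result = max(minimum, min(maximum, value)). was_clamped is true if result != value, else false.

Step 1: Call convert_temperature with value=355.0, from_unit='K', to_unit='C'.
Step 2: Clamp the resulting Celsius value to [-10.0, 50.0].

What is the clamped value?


Step 1: convert_temperature(value=355.0, from_unit=K, to_unit=C)
  To C: 355 - 273.15 = 81.85
  Target is C: 81.85
  Round to 2 decimals: 81.85
  -> result = 81.85 C
Step 2: clamp_value(value=81.85, minimum=-10.0, maximum=50.0)
  result = max(-10.0, min(50.0, 81.85)) = max(-10.0, 50.0) = 50.0
  was_clamped = (50.0 != 81.85) = true
  -> result = 50.0
50.0


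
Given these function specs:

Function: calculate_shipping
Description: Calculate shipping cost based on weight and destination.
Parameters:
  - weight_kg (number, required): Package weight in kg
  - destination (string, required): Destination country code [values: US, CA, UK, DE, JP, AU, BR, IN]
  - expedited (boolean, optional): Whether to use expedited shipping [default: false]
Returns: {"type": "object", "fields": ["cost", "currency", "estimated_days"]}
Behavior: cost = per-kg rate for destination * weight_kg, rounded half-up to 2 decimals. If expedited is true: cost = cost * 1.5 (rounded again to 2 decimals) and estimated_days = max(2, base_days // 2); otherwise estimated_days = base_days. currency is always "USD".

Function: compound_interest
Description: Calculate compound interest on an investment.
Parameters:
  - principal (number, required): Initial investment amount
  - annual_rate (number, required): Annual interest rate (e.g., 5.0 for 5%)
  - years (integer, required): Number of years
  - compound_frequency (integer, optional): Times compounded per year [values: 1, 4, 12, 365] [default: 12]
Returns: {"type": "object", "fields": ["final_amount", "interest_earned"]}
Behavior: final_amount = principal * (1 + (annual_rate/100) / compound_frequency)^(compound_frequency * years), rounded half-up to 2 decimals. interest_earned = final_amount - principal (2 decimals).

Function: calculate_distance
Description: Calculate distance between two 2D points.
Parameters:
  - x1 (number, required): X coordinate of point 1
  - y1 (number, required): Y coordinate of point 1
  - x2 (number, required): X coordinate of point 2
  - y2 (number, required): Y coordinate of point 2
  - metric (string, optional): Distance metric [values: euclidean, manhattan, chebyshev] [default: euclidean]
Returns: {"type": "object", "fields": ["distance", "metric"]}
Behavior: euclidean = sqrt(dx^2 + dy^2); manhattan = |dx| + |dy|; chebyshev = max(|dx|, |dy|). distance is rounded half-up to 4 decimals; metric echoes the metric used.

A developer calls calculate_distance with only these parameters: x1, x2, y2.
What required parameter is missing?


Required parameters: x1, y1, x2, y2
Provided: x1, x2, y2
Missing: y1
y1


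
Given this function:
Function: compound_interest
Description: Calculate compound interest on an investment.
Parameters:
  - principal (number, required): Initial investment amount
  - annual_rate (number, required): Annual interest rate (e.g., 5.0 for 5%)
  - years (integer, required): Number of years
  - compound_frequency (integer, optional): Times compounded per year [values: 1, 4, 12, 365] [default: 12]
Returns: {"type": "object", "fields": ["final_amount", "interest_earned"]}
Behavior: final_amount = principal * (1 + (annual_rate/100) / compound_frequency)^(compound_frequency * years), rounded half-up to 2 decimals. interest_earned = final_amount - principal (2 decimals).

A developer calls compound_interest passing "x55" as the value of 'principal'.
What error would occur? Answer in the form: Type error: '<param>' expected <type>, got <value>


Spec: 'principal' is declared as number; "x55" is a string.
Type error: 'principal' expected number, got "x55"


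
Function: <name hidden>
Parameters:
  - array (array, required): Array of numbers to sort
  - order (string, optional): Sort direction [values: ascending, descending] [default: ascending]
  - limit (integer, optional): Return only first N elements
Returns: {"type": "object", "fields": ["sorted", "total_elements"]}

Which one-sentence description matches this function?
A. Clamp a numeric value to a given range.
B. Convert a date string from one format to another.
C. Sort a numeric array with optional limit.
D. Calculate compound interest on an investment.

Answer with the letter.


Parameters array, order, limit and return ["sorted", "total_elements"] fit: Sort a numeric array with optional limit.
C


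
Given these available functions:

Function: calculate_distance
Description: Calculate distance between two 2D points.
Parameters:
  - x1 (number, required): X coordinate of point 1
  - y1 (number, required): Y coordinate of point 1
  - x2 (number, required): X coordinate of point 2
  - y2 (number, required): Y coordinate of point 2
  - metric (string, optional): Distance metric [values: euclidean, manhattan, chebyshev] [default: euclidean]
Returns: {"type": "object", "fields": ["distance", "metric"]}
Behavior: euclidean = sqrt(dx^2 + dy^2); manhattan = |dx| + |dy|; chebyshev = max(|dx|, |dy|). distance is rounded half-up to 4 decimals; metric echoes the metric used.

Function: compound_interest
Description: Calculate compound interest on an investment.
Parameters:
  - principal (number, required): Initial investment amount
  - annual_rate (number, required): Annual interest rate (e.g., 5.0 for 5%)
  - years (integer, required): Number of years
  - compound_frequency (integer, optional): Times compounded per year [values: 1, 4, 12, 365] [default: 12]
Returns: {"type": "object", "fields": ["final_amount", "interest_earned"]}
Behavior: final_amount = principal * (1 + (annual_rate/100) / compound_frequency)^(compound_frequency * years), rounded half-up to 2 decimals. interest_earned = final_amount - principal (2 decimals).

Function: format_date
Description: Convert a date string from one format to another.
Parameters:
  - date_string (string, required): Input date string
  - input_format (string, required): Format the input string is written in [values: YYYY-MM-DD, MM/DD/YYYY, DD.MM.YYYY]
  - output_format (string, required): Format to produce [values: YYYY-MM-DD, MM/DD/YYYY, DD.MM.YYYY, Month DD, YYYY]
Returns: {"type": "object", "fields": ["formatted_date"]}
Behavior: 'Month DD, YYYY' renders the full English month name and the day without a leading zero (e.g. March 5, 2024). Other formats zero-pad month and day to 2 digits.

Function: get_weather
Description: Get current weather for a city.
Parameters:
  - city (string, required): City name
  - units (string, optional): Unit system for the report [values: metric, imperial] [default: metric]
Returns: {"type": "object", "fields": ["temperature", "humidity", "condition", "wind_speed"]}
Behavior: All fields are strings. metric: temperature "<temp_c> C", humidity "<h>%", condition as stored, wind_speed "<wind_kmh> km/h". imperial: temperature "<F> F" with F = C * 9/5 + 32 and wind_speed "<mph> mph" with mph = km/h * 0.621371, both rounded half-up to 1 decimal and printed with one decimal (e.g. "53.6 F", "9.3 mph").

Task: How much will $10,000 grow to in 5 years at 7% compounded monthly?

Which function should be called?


The task needs a function whose description is: Calculate compound interest on an investment.
compound_interest


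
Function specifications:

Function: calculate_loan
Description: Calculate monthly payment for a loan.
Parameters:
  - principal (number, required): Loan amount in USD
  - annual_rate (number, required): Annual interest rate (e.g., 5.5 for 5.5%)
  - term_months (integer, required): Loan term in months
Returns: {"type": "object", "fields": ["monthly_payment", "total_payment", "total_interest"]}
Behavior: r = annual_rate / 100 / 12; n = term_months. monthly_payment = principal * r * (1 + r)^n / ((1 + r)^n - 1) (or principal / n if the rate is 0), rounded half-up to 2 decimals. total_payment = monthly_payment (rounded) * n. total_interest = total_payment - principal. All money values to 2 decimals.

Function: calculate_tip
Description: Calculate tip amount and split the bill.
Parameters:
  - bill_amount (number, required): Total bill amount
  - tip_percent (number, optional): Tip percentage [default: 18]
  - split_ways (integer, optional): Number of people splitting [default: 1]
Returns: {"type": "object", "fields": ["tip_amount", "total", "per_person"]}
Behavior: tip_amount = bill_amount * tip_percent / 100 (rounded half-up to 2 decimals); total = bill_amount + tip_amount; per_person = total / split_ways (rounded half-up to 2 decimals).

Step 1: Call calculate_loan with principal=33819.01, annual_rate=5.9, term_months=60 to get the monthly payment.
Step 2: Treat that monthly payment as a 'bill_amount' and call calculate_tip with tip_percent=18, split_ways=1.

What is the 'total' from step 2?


Step 1: calculate_loan(principal=33819.01, annual_rate=5.9, term_months=60)
  r = 5.9 / 100 / 12 = 0.004916666667 (keep full precision)
  (1 + r)^60 = 1.34215584
  monthly_payment = 33819.01 * 0.004916666667 * 1.34215584 / (1.34215584 - 1) = 652.244822 -> 652.24
  total_payment = 652.24 * 60 = 39134.40
  total_interest = 39134.40 - 33819.01 = 5315.39
  -> monthly_payment = 652.24
Step 2: calculate_tip(bill_amount=652.24, tip_percent=18, split_ways=1)
  tip_amount = 652.24 * 18/100 = 117.4032 -> 117.40
  total = 652.24 + 117.40 = 769.64
  per_person = 769.64 / 1 = 769.64 -> 769.64
  -> total = 769.64
$769.64


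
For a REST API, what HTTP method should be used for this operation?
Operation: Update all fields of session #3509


GET = read, POST = create, PUT = update/replace, DELETE = remove
This operation is an update/replace.
PUT


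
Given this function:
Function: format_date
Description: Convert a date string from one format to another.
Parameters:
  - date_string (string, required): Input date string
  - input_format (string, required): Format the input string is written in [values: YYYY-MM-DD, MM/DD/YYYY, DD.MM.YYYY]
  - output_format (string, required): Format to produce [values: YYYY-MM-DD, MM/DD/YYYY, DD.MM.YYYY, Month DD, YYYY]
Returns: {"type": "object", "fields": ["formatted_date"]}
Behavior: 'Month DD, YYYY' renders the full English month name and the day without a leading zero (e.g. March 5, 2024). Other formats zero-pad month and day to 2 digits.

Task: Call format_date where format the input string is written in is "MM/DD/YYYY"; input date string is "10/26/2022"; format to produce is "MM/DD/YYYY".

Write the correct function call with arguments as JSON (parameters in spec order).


Mapping each described value to its parameter name:
  'Format the input string is written in' -> input_format = "MM/DD/YYYY"
  'Input date string' -> date_string = "10/26/2022"
  'Format to produce' -> output_format = "MM/DD/YYYY"
format_date({"date_string": "10/26/2022", "input_format": "MM/DD/YYYY", "output_format": "MM/DD/YYYY"})


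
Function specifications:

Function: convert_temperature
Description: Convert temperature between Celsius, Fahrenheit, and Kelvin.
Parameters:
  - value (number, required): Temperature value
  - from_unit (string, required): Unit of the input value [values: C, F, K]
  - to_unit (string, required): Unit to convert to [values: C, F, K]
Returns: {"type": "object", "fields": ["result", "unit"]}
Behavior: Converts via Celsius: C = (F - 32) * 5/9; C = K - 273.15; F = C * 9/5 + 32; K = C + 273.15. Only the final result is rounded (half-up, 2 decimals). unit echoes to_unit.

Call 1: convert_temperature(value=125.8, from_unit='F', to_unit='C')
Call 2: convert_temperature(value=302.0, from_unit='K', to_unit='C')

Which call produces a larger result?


Call 1:
  To C: (125.8 - 32) * 5/9 = 52.111111
  Target is C: 52.111111
  Round to 2 decimals: 52.11
  -> 52.11 C
Call 2:
  To C: 302 - 273.15 = 28.85
  Target is C: 28.85
  Round to 2 decimals: 28.85
  -> 28.85 C
Call 1 (52.11 C)


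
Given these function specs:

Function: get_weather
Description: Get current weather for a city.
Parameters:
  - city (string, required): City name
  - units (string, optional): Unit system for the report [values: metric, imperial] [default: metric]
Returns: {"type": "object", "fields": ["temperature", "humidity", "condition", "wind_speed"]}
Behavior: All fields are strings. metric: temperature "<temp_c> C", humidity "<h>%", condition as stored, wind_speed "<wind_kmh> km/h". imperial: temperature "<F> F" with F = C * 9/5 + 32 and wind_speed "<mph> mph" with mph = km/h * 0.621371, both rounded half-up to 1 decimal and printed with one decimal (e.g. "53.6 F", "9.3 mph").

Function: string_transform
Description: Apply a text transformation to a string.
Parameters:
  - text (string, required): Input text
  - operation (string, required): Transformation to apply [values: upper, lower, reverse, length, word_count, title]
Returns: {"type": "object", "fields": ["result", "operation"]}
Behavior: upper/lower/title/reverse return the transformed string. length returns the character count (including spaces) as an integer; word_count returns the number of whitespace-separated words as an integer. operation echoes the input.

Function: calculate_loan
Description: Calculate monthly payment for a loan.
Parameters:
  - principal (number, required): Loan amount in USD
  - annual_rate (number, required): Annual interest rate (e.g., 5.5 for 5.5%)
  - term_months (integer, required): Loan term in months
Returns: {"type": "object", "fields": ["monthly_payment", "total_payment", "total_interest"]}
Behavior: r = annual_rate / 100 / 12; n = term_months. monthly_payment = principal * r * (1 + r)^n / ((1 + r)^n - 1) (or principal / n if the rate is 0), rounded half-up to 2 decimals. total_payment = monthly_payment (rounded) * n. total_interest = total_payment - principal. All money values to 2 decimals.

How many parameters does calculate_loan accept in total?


Parameters of calculate_loan: principal (required), annual_rate (required), term_months (required)
Total:
3


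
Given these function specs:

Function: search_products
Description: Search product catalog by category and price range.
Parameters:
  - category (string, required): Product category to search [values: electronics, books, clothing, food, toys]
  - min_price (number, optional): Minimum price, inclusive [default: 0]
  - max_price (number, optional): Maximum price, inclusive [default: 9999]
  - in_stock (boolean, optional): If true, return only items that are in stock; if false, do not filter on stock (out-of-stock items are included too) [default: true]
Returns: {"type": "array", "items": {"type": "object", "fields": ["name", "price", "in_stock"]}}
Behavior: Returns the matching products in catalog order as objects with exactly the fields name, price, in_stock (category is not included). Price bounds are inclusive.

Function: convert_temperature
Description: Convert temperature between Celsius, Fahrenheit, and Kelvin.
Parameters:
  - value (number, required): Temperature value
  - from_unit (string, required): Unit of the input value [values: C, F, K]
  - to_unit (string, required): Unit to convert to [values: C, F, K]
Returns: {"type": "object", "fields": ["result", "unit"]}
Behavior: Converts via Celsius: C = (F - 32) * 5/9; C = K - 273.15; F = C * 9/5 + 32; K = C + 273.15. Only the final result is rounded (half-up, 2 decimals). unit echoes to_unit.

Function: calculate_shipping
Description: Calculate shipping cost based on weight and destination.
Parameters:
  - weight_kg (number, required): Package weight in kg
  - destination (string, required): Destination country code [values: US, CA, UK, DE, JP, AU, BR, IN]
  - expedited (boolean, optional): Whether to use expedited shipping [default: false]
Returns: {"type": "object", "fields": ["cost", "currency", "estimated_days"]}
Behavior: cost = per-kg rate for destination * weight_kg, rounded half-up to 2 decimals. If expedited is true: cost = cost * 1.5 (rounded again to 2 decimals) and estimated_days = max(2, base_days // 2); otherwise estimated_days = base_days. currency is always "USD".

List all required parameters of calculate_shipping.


Parameters of calculate_shipping and their required/optional flag:
  weight_kg: required
  destination: required
  expedited: optional
destination, weight_kg


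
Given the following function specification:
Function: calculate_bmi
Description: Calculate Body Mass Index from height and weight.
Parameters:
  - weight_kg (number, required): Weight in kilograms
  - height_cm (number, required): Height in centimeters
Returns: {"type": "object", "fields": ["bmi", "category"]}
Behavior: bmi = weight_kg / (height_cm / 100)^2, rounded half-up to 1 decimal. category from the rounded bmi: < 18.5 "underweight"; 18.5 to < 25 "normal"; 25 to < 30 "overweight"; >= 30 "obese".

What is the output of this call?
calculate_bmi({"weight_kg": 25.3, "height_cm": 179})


height_m = 179 / 100 = 1.79
bmi = 25.3 / 1.79^2 = 25.3 / 3.2041 = 7.896133 -> 7.9
7.9 < 18.5 -> underweight
Output:
{"bmi": 7.9, "category": "underweight"}


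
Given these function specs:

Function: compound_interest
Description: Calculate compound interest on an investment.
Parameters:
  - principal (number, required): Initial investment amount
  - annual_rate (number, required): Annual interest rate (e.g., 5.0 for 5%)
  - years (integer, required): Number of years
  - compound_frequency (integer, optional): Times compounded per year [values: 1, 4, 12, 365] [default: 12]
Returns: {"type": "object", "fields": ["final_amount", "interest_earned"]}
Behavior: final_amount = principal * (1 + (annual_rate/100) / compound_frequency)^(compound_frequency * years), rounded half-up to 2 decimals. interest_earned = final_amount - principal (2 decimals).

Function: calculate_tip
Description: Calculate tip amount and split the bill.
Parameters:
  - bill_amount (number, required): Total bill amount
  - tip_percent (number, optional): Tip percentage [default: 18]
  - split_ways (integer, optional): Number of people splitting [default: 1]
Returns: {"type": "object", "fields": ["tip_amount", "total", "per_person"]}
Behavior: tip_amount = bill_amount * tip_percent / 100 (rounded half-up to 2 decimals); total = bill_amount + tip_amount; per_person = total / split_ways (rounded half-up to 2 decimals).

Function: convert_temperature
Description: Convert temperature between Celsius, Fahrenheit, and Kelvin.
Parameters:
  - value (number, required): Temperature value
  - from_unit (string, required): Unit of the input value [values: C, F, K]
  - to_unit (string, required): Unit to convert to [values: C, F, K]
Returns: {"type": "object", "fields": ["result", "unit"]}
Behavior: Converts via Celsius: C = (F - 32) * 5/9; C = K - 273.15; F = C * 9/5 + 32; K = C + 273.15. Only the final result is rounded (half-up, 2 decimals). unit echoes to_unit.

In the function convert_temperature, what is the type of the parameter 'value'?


The convert_temperature spec declares:
  - value (number, required): Temperature value
Type:
number


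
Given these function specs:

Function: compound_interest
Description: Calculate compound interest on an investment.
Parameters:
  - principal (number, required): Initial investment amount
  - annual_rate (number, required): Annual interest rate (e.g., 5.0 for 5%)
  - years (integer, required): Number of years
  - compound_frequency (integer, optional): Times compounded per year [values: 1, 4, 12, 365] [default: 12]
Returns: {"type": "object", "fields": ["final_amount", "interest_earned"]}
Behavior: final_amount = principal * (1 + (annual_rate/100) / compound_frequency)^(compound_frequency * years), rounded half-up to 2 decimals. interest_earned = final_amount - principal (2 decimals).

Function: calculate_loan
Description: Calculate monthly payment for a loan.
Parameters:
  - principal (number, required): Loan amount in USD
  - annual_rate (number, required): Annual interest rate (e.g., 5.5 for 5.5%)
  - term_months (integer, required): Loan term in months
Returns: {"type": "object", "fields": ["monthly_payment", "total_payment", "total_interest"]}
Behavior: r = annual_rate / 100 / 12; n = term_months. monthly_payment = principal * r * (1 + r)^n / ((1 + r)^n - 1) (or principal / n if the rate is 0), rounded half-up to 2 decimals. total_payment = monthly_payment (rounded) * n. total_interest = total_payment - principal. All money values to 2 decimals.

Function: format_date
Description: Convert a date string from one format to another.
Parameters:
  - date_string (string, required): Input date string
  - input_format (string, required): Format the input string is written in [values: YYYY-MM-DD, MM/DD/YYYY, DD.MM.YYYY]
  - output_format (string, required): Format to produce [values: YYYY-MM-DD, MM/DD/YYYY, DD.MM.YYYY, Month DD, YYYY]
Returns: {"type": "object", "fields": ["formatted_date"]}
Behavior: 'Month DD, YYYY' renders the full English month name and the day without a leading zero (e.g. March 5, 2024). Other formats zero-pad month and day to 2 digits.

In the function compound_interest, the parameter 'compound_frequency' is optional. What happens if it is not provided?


The compound_interest spec declares:
  - compound_frequency (integer, optional): Times compounded per year [values: 1, 4, 12, 365] [default: 12]
It defaults to 12


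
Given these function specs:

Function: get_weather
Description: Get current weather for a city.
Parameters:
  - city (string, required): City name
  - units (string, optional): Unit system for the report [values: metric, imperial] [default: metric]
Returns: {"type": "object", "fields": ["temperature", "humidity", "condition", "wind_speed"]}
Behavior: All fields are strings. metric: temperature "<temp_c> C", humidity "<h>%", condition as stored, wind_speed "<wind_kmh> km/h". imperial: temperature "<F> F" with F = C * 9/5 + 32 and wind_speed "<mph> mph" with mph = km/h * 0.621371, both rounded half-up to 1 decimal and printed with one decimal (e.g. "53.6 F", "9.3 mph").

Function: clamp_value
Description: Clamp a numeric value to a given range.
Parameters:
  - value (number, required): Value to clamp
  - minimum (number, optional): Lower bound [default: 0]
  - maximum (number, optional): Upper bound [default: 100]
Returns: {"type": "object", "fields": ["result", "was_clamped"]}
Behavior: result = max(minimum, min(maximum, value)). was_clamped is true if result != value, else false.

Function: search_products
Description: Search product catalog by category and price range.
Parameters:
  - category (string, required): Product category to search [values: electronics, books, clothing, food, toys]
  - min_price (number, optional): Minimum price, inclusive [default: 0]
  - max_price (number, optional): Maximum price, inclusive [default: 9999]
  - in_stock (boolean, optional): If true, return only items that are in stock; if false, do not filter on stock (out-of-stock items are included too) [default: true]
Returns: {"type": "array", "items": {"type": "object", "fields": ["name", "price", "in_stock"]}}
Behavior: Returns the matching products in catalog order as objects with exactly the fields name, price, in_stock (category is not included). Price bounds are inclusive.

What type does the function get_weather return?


The get_weather spec declares Returns: {"type": "object", "fields": ["temperature", "humidity", "condition", "wind_speed"]}
Type:
object


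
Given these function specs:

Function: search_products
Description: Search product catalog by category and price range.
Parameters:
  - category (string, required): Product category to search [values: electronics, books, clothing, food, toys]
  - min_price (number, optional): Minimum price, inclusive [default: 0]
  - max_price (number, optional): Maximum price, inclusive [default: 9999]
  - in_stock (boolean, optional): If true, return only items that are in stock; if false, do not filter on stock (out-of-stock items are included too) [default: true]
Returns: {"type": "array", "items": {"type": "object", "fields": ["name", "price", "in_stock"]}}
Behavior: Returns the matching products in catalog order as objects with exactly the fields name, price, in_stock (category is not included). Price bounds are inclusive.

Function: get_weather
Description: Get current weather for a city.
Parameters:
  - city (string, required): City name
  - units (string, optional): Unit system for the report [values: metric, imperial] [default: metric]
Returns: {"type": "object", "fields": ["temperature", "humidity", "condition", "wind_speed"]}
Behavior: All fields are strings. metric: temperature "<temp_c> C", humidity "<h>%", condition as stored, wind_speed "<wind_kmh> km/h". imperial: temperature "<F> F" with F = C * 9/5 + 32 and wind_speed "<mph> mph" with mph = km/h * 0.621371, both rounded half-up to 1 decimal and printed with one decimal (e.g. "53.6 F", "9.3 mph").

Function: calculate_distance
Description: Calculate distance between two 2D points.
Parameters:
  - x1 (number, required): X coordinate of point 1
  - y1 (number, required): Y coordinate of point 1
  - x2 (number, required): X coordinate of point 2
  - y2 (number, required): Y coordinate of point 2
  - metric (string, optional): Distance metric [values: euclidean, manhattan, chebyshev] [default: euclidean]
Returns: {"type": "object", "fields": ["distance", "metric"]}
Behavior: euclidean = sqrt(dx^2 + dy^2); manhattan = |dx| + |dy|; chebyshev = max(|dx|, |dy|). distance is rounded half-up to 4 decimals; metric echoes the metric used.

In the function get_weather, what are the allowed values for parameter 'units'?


The get_weather spec declares:
  - units (string, optional): Unit system for the report [values: metric, imperial] [default: metric]
Allowed values:
metric, imperial


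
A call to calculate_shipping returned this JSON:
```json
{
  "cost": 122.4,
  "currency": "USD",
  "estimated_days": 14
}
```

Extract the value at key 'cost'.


122.4


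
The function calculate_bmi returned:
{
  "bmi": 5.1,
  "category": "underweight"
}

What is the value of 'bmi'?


5.1


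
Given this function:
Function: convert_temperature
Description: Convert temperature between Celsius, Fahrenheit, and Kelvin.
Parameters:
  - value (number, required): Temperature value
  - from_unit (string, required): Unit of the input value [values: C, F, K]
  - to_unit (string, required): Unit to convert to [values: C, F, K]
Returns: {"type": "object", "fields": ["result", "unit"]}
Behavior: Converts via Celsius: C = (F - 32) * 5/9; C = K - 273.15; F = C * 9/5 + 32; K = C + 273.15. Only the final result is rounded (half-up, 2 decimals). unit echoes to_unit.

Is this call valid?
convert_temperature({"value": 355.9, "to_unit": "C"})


Checking required parameters...
Missing required parameter: from_unit
Invalid - missing required parameter 'from_unit'


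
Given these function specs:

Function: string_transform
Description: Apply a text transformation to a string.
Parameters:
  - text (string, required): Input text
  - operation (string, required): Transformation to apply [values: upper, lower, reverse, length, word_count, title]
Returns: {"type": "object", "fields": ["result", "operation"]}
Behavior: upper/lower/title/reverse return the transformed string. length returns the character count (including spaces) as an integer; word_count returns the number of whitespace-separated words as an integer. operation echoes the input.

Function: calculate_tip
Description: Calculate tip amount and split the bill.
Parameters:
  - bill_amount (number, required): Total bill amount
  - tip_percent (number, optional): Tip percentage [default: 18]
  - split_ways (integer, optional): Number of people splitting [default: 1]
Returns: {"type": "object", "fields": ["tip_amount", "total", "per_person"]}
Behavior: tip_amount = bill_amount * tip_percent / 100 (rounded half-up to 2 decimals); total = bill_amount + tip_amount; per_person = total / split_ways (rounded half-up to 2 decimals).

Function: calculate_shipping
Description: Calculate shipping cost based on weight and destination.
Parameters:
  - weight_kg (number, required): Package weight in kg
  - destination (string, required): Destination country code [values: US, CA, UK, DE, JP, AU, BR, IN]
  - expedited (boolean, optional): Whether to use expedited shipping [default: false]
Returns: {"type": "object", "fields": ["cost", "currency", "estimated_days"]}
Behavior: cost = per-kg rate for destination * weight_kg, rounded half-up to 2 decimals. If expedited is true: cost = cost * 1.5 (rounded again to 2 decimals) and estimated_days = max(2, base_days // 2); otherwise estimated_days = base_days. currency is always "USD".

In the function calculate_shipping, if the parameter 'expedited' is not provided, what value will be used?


The calculate_shipping spec declares:
  - expedited (boolean, optional): Whether to use expedited shipping [default: false]
Default:
false


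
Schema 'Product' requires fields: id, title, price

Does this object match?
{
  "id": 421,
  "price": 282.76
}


Checking required fields...
Missing: title
Invalid - missing required field 'title'


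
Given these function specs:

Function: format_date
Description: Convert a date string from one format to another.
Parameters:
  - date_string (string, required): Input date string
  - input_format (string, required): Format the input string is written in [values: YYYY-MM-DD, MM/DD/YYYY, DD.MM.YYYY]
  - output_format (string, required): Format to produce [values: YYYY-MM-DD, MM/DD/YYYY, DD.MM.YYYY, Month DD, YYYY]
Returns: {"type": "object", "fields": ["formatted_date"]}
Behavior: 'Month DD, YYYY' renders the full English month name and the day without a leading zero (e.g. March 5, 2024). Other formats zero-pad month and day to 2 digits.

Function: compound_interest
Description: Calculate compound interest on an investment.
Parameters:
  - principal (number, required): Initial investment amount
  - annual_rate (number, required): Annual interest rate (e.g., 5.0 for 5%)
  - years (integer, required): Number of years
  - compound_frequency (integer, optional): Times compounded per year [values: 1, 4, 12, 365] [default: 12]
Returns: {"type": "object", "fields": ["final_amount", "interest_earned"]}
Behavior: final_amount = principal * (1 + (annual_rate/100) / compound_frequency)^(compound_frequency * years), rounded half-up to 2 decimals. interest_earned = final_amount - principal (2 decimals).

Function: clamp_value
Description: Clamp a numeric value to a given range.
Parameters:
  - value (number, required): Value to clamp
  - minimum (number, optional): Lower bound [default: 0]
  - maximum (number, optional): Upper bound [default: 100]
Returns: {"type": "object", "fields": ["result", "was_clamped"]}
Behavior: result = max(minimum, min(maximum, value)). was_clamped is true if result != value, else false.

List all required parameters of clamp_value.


Parameters of clamp_value and their required/optional flag:
  value: required
  minimum: optional
  maximum: optional
value


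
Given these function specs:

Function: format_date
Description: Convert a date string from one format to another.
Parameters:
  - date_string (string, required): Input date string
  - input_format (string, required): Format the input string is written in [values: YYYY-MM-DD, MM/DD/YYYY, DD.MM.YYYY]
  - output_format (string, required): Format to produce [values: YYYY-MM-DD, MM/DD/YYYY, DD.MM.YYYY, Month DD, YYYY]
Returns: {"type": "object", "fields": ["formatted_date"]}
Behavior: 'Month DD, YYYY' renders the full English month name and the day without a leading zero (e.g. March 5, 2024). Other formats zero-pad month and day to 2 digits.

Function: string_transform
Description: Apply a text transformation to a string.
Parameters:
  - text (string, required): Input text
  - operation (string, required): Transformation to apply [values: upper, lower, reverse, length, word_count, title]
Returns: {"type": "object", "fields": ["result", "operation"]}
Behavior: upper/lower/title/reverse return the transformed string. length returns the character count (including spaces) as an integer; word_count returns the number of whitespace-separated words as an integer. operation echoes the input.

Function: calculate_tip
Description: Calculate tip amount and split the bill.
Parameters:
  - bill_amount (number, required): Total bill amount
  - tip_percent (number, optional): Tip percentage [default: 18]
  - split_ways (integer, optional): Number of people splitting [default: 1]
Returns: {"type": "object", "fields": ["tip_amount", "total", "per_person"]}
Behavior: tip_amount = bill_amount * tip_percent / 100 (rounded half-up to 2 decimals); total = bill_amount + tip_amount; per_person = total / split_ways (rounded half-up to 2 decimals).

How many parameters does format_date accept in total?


Parameters of format_date: date_string (required), input_format (required), output_format (required)
Total:
3


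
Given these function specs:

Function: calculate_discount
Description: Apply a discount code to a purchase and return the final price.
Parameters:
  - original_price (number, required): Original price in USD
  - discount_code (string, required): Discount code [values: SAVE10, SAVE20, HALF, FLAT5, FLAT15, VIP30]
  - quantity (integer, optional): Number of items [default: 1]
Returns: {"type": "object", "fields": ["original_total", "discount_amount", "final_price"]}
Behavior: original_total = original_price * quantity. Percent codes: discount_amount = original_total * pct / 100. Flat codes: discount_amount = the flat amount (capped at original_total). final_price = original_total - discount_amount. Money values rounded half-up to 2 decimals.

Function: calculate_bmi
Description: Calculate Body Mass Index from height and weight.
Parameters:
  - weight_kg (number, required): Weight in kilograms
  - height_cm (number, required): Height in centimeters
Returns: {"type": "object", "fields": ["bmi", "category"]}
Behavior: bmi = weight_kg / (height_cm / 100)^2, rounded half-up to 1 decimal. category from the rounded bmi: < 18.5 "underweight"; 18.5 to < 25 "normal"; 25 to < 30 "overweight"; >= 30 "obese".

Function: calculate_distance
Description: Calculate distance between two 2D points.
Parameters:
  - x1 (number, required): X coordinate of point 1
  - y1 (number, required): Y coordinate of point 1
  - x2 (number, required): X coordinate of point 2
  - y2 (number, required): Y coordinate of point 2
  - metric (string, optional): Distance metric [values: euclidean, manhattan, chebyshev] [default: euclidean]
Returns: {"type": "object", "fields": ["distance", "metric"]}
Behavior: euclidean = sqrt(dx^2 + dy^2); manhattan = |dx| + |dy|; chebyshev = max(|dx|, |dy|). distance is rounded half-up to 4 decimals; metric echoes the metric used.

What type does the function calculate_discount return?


The calculate_discount spec declares Returns: {"type": "object", "fields": ["original_total", "discount_amount", "final_price"]}
Type:
object


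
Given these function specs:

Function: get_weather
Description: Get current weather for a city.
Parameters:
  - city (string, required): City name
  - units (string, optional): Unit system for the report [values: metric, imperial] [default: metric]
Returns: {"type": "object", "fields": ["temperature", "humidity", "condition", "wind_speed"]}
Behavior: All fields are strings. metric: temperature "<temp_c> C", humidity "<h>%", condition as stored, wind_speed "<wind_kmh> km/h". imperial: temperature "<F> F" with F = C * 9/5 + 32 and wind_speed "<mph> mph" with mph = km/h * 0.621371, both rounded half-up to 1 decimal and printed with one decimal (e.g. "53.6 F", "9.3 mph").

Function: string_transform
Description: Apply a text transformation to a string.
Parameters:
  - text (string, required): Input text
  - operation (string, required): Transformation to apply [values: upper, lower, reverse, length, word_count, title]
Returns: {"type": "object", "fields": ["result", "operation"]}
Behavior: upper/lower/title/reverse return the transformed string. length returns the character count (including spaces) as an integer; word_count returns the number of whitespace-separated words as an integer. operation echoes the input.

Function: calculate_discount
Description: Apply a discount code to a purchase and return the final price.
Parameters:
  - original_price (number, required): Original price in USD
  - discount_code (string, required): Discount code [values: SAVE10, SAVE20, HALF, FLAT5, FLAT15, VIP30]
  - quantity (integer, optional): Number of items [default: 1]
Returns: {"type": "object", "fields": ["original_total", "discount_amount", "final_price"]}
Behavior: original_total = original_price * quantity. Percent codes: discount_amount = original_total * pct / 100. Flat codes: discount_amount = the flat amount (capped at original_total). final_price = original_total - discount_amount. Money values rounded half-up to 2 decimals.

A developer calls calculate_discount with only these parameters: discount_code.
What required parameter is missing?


Required parameters: original_price, discount_code
Provided: discount_code
Missing: original_price
original_price
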